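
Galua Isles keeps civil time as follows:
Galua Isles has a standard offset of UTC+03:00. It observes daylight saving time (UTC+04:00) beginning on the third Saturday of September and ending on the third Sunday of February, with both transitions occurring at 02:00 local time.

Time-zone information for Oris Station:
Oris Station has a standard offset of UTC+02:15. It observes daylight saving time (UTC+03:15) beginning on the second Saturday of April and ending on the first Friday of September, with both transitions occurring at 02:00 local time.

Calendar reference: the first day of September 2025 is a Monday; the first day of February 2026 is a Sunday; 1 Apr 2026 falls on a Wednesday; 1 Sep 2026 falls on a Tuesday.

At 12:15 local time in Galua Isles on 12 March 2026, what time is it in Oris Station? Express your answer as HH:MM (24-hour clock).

1 September 2025 is a Monday, so the first Saturday is September 6 and the third is September 20.
1 February 2026 is a Sunday, so the first Sunday is February 1 and the third is February 15.
12 March 2026 does not fall between 20 September 2025 and 15 February 2026, so daylight saving is not in effect and Galua Isles is at UTC+03:00.
12:15 Galua Isles − 3h = 09:15 UTC.
1 April 2026 is a Wednesday, so the first Saturday is April 4 and the second is April 11.
1 September 2026 is a Tuesday, so the first Friday is September 4.
At the standard offset (UTC+02:15), 09:15 UTC + 2h15m = 11:30 Oris Station standard time.
The standard-time date in Oris Station, 12 March 2026, does not fall between 11 April and 4 September, so daylight saving is not in effect and Oris Station is at UTC+02:15.
09:15 UTC + 2h15m = 11:30 Oris Station.

11:30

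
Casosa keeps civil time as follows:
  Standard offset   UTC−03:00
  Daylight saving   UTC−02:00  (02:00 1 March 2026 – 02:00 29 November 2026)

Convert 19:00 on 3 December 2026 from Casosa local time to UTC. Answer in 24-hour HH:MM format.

Daylight saving runs 1 March – 29 November; 3 December 2026 is outside that window, so Casosa is on standard time at UTC−03:00.
19:00 local + 3h = 22:00 UTC.

22:00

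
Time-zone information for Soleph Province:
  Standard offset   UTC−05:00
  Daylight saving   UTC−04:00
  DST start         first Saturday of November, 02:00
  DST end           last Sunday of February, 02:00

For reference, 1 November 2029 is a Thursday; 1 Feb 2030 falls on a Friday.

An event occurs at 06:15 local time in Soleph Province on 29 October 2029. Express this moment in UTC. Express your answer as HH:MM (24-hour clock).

11:15

1 November 2029 is a Thursday, so the first Saturday is November 3.
1 February 2030 is a Friday, so Sundays fall on 3, 10, 17, 24; the last is February 24.
29 October 2029 does not fall between 3 November 2029 and 24 February 2030, so daylight saving is not in effect and Soleph Province is at UTC−05:00.
06:15 local + 5h = 11:15 UTC.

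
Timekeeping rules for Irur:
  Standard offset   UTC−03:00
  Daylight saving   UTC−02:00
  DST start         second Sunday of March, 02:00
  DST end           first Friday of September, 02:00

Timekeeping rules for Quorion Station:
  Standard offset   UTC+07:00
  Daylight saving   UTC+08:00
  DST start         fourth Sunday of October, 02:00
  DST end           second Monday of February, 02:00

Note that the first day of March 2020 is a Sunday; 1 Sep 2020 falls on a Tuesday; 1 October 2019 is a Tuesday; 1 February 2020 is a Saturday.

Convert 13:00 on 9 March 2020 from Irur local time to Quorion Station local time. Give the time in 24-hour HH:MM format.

1 March 2020 is a Sunday, so the first Sunday is March 1 and the second is March 8.
1 September 2020 is a Tuesday, so the first Friday is September 4.
9 March 2020 lies within the daylight-saving period (8 March – 4 September), so Irur is on daylight time, UTC−02:00.
13:00 Irur + 2h = 15:00 UTC.
1 October 2019 is a Tuesday, so the first Sunday is October 6 and the fourth is October 27.
1 February 2020 is a Saturday, so the first Monday is February 3 and the second is February 10.
At the standard offset (UTC+07:00), 15:00 UTC + 7h = 22:00 Quorion Station standard time.
The standard-time date in Quorion Station, 9 March 2020, is outside the daylight-saving period (27 October 2019 – 10 February 2020), so Quorion Station is on standard time, UTC+07:00.
15:00 UTC + 7h = 22:00 Quorion Station.

22:00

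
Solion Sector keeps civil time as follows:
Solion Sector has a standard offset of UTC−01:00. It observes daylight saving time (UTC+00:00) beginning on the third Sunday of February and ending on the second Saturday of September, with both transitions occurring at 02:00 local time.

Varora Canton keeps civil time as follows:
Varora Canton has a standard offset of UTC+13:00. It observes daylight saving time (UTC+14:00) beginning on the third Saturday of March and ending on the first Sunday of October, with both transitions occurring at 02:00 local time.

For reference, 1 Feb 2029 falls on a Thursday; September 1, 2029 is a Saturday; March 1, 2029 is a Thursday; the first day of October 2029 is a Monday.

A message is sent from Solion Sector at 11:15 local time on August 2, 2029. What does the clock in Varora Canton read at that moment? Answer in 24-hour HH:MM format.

1 February 2029 is a Thursday, so the first Sunday is February 4 and the third is February 18.
1 September 2029 is a Saturday, so the first Saturday is September 1 and the second is September 8.
August 2, 2029 falls between 18 February and 8 September, so daylight saving is in effect and Solion Sector is at UTC+00:00.
11:15 Solion Sector − 0h = 11:15 UTC.
1 March 2029 is a Thursday, so the first Saturday is March 3 and the third is March 17.
1 October 2029 is a Monday, so the first Sunday is October 7.
At the standard offset (UTC+13:00), 11:15 UTC + 13h = 00:15 Varora Canton standard time (rolling into the next day, 3 August 2029).
The standard-time date in Varora Canton, August 3, 2029, lies within the daylight-saving period (17 March – 7 October), so Varora Canton is on daylight time, UTC+14:00.
11:15 UTC + 14h = 01:15 Varora Canton (rolling into the next day, 3 August 2029).

01:15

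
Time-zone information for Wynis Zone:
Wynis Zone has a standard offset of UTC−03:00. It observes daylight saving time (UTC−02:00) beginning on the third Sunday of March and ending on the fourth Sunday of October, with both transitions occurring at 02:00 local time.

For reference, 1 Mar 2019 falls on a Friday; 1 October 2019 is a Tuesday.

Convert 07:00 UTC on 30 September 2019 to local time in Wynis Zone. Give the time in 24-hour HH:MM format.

1 March 2019 is a Friday, so the first Sunday is March 3 and the third is March 17.
1 October 2019 is a Tuesday, so the first Sunday is October 6 and the fourth is October 27.
At the standard offset (UTC−03:00), 07:00 UTC − 3h = 04:00 Wynis Zone standard time.
The standard-time date in Wynis Zone, 30 September 2019, lies within the daylight-saving period (17 March – 27 October), so Wynis Zone is on daylight time, UTC−02:00.
07:00 UTC − 2h = 05:00 local.

05:00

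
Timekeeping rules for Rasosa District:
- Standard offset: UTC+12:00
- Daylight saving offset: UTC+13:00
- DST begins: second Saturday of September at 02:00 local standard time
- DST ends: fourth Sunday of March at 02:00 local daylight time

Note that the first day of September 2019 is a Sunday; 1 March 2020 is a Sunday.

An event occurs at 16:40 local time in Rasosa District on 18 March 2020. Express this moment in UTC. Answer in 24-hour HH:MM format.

1 September 2019 is a Sunday, so the first Saturday is September 7 and the second is September 14.
1 March 2020 is a Sunday, so the first Sunday is March 1 and the fourth is March 22.
18 March 2020 falls between 14 September 2019 and 22 March 2020, so daylight saving is in effect and Rasosa District is at UTC+13:00.
16:40 local − 13h = 03:40 UTC.

03:40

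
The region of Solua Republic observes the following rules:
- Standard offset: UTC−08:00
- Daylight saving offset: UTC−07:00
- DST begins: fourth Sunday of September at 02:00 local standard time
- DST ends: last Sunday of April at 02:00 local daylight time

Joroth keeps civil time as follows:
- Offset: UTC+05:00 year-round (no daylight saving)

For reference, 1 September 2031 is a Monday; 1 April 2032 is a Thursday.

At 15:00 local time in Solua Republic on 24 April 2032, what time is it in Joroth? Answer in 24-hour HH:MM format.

03:00

1 September 2031 is a Monday, so the first Sunday is September 7 and the fourth is September 28.
1 April 2032 is a Thursday, so Sundays fall on 4, 11, 18, 25; the last is April 25.
Daylight saving runs 28 September 2031 – 25 April 2032; 24 April 2032 is inside that window, so Solua Republic is at UTC−07:00.
15:00 Solua Republic + 7h = 22:00 UTC.
Joroth stays on UTC+05:00 all year.
22:00 UTC + 5h = 03:00 Joroth (rolling into the next day, 25 April 2032).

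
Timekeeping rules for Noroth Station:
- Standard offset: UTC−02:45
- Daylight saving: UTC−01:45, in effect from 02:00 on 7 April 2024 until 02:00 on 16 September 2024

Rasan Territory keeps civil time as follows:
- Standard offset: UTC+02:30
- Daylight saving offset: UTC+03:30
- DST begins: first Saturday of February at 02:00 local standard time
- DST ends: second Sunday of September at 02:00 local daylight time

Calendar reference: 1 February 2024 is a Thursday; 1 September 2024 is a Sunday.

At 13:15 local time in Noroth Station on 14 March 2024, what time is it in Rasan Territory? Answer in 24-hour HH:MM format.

19:30

Daylight saving runs 7 April – 16 September; 14 March 2024 is outside that window, so Noroth Station is on standard time at UTC−02:45.
13:15 Noroth Station + 2h45m = 16:00 UTC.
1 February 2024 is a Thursday, so the first Saturday is February 3.
1 September 2024 is a Sunday, so the first Sunday is September 1 and the second is September 8.
At the standard offset (UTC+02:30), 16:00 UTC + 2h30m = 18:30 Rasan Territory standard time.
Daylight saving runs 3 February – 8 September; the standard-time date in Rasan Territory, 14 March 2024, is inside that window, so Rasan Territory is at UTC+03:30.
16:00 UTC + 3h30m = 19:30 Rasan Territory.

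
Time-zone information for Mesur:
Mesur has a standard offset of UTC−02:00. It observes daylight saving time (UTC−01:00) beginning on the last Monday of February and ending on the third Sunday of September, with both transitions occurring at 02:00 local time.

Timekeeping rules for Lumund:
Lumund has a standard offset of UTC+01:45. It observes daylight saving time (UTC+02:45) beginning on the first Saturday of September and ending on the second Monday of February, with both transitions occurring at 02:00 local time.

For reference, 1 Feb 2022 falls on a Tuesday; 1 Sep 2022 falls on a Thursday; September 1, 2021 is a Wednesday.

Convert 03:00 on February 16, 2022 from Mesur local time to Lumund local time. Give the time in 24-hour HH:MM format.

1 February 2022 is a Tuesday, so Mondays fall on 7, 14, 21, 28; the last is February 28.
1 September 2022 is a Thursday, so the first Sunday is September 4 and the third is September 18.
February 16, 2022 does not fall between 28 February and 18 September, so daylight saving is not in effect and Mesur is at UTC−02:00.
03:00 Mesur + 2h = 05:00 UTC.
1 September 2021 is a Wednesday, so the first Saturday is September 4.
1 February 2022 is a Tuesday, so the first Monday is February 7 and the second is February 14.
At the standard offset (UTC+01:45), 05:00 UTC + 1h45m = 06:45 Lumund standard time.
The standard-time date in Lumund, February 16, 2022, does not fall between 4 September 2021 and 14 February 2022, so daylight saving is not in effect and Lumund is at UTC+01:45.
05:00 UTC + 1h45m = 06:45 Lumund.

06:45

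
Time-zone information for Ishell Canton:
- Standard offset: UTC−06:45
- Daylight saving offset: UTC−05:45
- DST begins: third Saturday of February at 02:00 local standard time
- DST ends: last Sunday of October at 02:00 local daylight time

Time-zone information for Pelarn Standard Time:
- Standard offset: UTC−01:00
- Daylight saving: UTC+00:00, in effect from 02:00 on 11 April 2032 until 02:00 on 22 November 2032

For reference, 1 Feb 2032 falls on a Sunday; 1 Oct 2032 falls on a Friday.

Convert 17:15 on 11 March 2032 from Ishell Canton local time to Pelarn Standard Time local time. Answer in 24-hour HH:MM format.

22:00

1 February 2032 is a Sunday, so the first Saturday is February 7 and the third is February 21.
1 October 2032 is a Friday, so Sundays fall on 3, 10, 17, 24, 31; the last is October 31.
11 March 2032 lies within the daylight-saving period (21 February – 31 October), so Ishell Canton is on daylight time, UTC−05:45.
17:15 Ishell Canton + 5h45m = 23:00 UTC.
At the standard offset (UTC−01:00), 23:00 UTC − 1h = 22:00 Pelarn Standard Time standard time.
The standard-time date in Pelarn Standard Time, 11 March 2032, is outside the daylight-saving period (11 April – 22 November), so Pelarn Standard Time is on standard time, UTC−01:00.
23:00 UTC − 1h = 22:00 Pelarn Standard Time.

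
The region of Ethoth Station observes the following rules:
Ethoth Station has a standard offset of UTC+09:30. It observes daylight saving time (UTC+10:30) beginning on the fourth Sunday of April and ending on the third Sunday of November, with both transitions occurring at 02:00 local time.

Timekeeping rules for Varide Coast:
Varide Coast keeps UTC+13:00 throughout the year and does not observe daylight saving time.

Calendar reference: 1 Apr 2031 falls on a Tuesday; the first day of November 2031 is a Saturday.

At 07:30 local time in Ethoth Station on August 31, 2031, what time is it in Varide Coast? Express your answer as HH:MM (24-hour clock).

1 April 2031 is a Tuesday, so the first Sunday is April 6 and the fourth is April 27.
1 November 2031 is a Saturday, so the first Sunday is November 2 and the third is November 16.
August 31, 2031 lies within the daylight-saving period (27 April – 16 November), so Ethoth Station is on daylight time, UTC+10:30.
07:30 Ethoth Station − 10h30m = 21:00 UTC (rolling into the previous day, 30 August 2031).
Varide Coast has no daylight saving, so its offset is UTC+13:00 year-round.
21:00 UTC + 13h = 10:00 Varide Coast (rolling into the next day, 31 August 2031).

10:00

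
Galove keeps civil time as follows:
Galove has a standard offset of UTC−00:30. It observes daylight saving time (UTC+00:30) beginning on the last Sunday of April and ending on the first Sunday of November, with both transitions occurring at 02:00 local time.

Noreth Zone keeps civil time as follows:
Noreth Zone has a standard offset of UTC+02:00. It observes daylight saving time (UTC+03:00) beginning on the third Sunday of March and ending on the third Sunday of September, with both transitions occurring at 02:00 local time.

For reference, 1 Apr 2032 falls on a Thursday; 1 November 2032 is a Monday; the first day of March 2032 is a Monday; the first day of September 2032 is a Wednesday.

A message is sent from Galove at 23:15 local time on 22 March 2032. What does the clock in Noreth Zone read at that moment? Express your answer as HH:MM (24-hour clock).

02:45

1 April 2032 is a Thursday, so Sundays fall on 4, 11, 18, 25; the last is April 25.
1 November 2032 is a Monday, so the first Sunday is November 7.
Daylight saving runs 25 April – 7 November; 22 March 2032 is outside that window, so Galove is on standard time at UTC−00:30.
23:15 Galove + 0h30m = 23:45 UTC.
1 March 2032 is a Monday, so the first Sunday is March 7 and the third is March 21.
1 September 2032 is a Wednesday, so the first Sunday is September 5 and the third is September 19.
At the standard offset (UTC+02:00), 23:45 UTC + 2h = 01:45 Noreth Zone standard time (rolling into the next day, 23 March 2032).
The standard-time date in Noreth Zone, 23 March 2032, lies within the daylight-saving period (21 March – 19 September), so Noreth Zone is on daylight time, UTC+03:00.
23:45 UTC + 3h = 02:45 Noreth Zone (rolling into the next day, 23 March 2032).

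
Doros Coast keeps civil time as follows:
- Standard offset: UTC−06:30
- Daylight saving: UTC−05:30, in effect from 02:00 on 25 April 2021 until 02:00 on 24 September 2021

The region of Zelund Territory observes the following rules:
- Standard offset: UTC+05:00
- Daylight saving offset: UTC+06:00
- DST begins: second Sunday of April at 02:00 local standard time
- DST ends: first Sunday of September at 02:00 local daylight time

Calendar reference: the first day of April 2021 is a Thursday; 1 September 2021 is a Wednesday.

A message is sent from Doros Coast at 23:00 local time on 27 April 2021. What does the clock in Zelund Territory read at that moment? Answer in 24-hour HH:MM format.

27 April 2021 lies within the daylight-saving period (25 April – 24 September), so Doros Coast is on daylight time, UTC−05:30.
23:00 Doros Coast + 5h30m = 04:30 UTC (rolling into the next day, 28 April 2021).
1 April 2021 is a Thursday, so the first Sunday is April 4 and the second is April 11.
1 September 2021 is a Wednesday, so the first Sunday is September 5.
At the standard offset (UTC+05:00), 04:30 UTC + 5h = 09:30 Zelund Territory standard time.
Daylight saving runs 11 April – 5 September; the standard-time date in Zelund Territory, 28 April 2021, is inside that window, so Zelund Territory is at UTC+06:00.
04:30 UTC + 6h = 10:30 Zelund Territory.

10:30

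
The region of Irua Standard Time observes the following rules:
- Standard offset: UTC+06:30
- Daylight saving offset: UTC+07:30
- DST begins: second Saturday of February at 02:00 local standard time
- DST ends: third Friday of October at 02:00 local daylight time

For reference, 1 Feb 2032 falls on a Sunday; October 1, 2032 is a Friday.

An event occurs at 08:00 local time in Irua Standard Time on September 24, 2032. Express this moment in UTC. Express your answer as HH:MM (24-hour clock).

1 February 2032 is a Sunday, so the first Saturday is February 7 and the second is February 14.
1 October 2032 is a Friday, so the first Friday is October 1 and the third is October 15.
September 24, 2032 falls between 14 February and 15 October, so daylight saving is in effect and Irua Standard Time is at UTC+07:30.
08:00 local − 7h30m = 00:30 UTC.

00:30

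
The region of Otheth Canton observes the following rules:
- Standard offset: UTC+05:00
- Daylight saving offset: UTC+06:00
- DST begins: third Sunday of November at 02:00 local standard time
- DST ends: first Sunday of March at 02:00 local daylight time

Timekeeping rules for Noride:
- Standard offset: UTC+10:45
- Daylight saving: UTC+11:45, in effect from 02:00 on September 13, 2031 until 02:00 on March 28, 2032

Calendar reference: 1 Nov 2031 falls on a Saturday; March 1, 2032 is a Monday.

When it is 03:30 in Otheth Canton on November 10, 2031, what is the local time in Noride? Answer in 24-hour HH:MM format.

10:15

1 November 2031 is a Saturday, so the first Sunday is November 2 and the third is November 16.
1 March 2032 is a Monday, so the first Sunday is March 7.
November 10, 2031 is outside the daylight-saving period (16 November 2031 – 7 March 2032), so Otheth Canton is on standard time, UTC+05:00.
03:30 Otheth Canton − 5h = 22:30 UTC (rolling into the previous day, 9 November 2031).
At the standard offset (UTC+10:45), 22:30 UTC + 10h45m = 09:15 Noride standard time (rolling into the next day, 10 November 2031).
Daylight saving runs 13 September 2031 – 28 March 2032; the standard-time date in Noride, November 10, 2031, is inside that window, so Noride is at UTC+11:45.
22:30 UTC + 11h45m = 10:15 Noride (rolling into the next day, 10 November 2031).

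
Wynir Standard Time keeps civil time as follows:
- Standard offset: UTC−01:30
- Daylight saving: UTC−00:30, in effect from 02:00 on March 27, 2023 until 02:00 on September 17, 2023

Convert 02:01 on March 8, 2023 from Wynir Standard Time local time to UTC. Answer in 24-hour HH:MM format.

Daylight saving runs 27 March – 17 September; March 8, 2023 is outside that window, so Wynir Standard Time is on standard time at UTC−01:30.
02:01 local + 1h30m = 03:31 UTC.

03:31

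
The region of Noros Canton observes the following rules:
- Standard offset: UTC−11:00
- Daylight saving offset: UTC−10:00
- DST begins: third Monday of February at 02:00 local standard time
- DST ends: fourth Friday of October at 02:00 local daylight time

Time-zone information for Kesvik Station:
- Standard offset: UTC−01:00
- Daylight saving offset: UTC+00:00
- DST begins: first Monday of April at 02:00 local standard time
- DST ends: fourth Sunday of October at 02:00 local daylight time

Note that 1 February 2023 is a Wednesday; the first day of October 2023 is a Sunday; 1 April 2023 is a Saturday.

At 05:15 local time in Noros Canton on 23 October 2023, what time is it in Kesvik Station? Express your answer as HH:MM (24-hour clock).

1 February 2023 is a Wednesday, so the first Monday is February 6 and the third is February 20.
1 October 2023 is a Sunday, so the first Friday is October 6 and the fourth is October 27.
23 October 2023 lies within the daylight-saving period (20 February – 27 October), so Noros Canton is on daylight time, UTC−10:00.
05:15 Noros Canton + 10h = 15:15 UTC.
1 April 2023 is a Saturday, so the first Monday is April 3.
1 October 2023 is a Sunday, so the first Sunday is October 1 and the fourth is October 22.
At the standard offset (UTC−01:00), 15:15 UTC − 1h = 14:15 Kesvik Station standard time.
Daylight saving runs 3 April – 22 October; the standard-time date in Kesvik Station, 23 October 2023, is outside that window, so Kesvik Station is on standard time at UTC−01:00.
15:15 UTC − 1h = 14:15 Kesvik Station.

14:15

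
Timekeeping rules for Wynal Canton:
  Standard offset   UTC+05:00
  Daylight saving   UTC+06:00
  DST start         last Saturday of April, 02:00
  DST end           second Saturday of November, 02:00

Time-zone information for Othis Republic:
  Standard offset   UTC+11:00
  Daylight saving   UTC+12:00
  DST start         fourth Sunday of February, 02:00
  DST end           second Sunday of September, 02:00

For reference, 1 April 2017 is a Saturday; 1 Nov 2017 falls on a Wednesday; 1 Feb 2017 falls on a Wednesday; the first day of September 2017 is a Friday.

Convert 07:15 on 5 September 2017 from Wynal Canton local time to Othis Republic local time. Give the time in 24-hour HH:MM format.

1 April 2017 is a Saturday, so Saturdays fall on 1, 8, 15, 22, 29; the last is April 29.
1 November 2017 is a Wednesday, so the first Saturday is November 4 and the second is November 11.
Daylight saving runs 29 April – 11 November; 5 September 2017 is inside that window, so Wynal Canton is at UTC+06:00.
07:15 Wynal Canton − 6h = 01:15 UTC.
1 February 2017 is a Wednesday, so the first Sunday is February 5 and the fourth is February 26.
1 September 2017 is a Friday, so the first Sunday is September 3 and the second is September 10.
At the standard offset (UTC+11:00), 01:15 UTC + 11h = 12:15 Othis Republic standard time.
The standard-time date in Othis Republic, 5 September 2017, falls between 26 February and 10 September, so daylight saving is in effect and Othis Republic is at UTC+12:00.
01:15 UTC + 12h = 13:15 Othis Republic.

13:15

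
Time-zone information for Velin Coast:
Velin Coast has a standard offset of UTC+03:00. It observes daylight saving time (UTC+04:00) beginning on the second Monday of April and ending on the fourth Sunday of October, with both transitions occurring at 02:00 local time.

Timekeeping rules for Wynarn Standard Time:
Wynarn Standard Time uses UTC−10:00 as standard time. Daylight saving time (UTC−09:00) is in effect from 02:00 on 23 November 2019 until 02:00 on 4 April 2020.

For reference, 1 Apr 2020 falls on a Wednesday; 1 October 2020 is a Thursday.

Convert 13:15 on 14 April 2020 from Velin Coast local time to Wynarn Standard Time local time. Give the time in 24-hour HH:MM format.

1 April 2020 is a Wednesday, so the first Monday is April 6 and the second is April 13.
1 October 2020 is a Thursday, so the first Sunday is October 4 and the fourth is October 25.
14 April 2020 falls between 13 April and 25 October, so daylight saving is in effect and Velin Coast is at UTC+04:00.
13:15 Velin Coast − 4h = 09:15 UTC.
At the standard offset (UTC−10:00), 09:15 UTC − 10h = 23:15 Wynarn Standard Time standard time (rolling into the previous day, 13 April 2020).
Daylight saving runs 23 November 2019 – 4 April 2020; the standard-time date in Wynarn Standard Time, 13 April 2020, is outside that window, so Wynarn Standard Time is on standard time at UTC−10:00.
09:15 UTC − 10h = 23:15 Wynarn Standard Time (rolling into the previous day, 13 April 2020).

23:15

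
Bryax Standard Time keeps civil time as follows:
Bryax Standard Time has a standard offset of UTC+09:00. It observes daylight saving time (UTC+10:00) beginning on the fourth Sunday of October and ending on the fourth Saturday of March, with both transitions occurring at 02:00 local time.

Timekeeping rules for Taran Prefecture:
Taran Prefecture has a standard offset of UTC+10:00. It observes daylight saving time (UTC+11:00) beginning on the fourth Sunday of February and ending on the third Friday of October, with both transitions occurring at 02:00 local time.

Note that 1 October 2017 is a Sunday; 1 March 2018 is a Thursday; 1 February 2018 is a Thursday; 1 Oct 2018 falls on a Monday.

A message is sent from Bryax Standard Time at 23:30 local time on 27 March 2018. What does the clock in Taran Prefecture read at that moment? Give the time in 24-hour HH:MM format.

01:30

1 October 2017 is a Sunday, so the first Sunday is October 1 and the fourth is October 22.
1 March 2018 is a Thursday, so the first Saturday is March 3 and the fourth is March 24.
27 March 2018 is outside the daylight-saving period (22 October 2017 – 24 March 2018), so Bryax Standard Time is on standard time, UTC+09:00.
23:30 Bryax Standard Time − 9h = 14:30 UTC.
1 February 2018 is a Thursday, so the first Sunday is February 4 and the fourth is February 25.
1 October 2018 is a Monday, so the first Friday is October 5 and the third is October 19.
At the standard offset (UTC+10:00), 14:30 UTC + 10h = 00:30 Taran Prefecture standard time (rolling into the next day, 28 March 2018).
Daylight saving runs 25 February – 19 October; the standard-time date in Taran Prefecture, 28 March 2018, is inside that window, so Taran Prefecture is at UTC+11:00.
14:30 UTC + 11h = 01:30 Taran Prefecture (rolling into the next day, 28 March 2018).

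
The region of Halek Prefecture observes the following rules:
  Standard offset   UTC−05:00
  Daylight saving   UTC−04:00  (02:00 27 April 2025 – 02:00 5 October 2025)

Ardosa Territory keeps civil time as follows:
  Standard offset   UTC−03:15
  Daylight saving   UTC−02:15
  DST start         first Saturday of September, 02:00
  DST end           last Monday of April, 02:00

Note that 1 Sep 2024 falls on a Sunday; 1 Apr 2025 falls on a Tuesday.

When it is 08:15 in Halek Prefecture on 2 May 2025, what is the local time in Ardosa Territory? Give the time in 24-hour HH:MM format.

2 May 2025 lies within the daylight-saving period (27 April – 5 October), so Halek Prefecture is on daylight time, UTC−04:00.
08:15 Halek Prefecture + 4h = 12:15 UTC.
1 September 2024 is a Sunday, so the first Saturday is September 7.
1 April 2025 is a Tuesday, so Mondays fall on 7, 14, 21, 28; the last is April 28.
At the standard offset (UTC−03:15), 12:15 UTC − 3h15m = 09:00 Ardosa Territory standard time.
The standard-time date in Ardosa Territory, 2 May 2025, is outside the daylight-saving period (7 September 2024 – 28 April 2025), so Ardosa Territory is on standard time, UTC−03:15.
12:15 UTC − 3h15m = 09:00 Ardosa Territory.

09:00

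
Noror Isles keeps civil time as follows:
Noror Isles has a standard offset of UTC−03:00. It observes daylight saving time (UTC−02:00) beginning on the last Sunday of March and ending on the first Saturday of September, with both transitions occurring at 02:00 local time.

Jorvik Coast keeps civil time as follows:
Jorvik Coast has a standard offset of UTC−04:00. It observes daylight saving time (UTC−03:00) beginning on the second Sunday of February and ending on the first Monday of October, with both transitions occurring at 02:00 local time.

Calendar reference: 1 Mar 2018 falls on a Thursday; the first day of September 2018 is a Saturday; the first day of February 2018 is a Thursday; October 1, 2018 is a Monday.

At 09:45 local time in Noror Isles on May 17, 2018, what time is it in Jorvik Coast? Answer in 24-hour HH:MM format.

08:45

1 March 2018 is a Thursday, so Sundays fall on 4, 11, 18, 25; the last is March 25.
1 September 2018 is a Saturday, so the first Saturday is September 1.
May 17, 2018 falls between 25 March and 1 September, so daylight saving is in effect and Noror Isles is at UTC−02:00.
09:45 Noror Isles + 2h = 11:45 UTC.
1 February 2018 is a Thursday, so the first Sunday is February 4 and the second is February 11.
1 October 2018 is a Monday, so the first Monday is October 1.
At the standard offset (UTC−04:00), 11:45 UTC − 4h = 07:45 Jorvik Coast standard time.
The standard-time date in Jorvik Coast, May 17, 2018, lies within the daylight-saving period (11 February – 1 October), so Jorvik Coast is on daylight time, UTC−03:00.
11:45 UTC − 3h = 08:45 Jorvik Coast.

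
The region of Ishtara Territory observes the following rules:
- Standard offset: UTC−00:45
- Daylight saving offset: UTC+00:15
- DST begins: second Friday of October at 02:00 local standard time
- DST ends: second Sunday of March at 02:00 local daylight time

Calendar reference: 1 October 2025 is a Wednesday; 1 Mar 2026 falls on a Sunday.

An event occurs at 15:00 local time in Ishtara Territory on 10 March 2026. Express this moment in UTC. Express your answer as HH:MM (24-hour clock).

15:45

1 October 2025 is a Wednesday, so the first Friday is October 3 and the second is October 10.
1 March 2026 is a Sunday, so the first Sunday is March 1 and the second is March 8.
10 March 2026 is outside the daylight-saving period (10 October 2025 – 8 March 2026), so Ishtara Territory is on standard time, UTC−00:45.
15:00 local + 0h45m = 15:45 UTC.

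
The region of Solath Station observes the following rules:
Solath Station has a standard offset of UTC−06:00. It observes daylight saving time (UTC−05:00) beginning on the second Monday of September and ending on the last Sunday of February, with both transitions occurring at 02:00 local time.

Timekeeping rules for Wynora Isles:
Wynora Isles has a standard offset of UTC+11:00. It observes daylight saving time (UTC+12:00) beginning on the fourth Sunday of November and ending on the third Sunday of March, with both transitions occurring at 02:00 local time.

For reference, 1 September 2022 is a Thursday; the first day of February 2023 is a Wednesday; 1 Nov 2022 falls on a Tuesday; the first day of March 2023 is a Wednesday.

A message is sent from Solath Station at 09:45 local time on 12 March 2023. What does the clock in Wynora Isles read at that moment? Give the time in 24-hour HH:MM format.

1 September 2022 is a Thursday, so the first Monday is September 5 and the second is September 12.
1 February 2023 is a Wednesday, so Sundays fall on 5, 12, 19, 26; the last is February 26.
12 March 2023 is outside the daylight-saving period (12 September 2022 – 26 February 2023), so Solath Station is on standard time, UTC−06:00.
09:45 Solath Station + 6h = 15:45 UTC.
1 November 2022 is a Tuesday, so the first Sunday is November 6 and the fourth is November 27.
1 March 2023 is a Wednesday, so the first Sunday is March 5 and the third is March 19.
At the standard offset (UTC+11:00), 15:45 UTC + 11h = 02:45 Wynora Isles standard time (rolling into the next day, 13 March 2023).
Daylight saving runs 27 November 2022 – 19 March 2023; the standard-time date in Wynora Isles, 13 March 2023, is inside that window, so Wynora Isles is at UTC+12:00.
15:45 UTC + 12h = 03:45 Wynora Isles (rolling into the next day, 13 March 2023).

03:45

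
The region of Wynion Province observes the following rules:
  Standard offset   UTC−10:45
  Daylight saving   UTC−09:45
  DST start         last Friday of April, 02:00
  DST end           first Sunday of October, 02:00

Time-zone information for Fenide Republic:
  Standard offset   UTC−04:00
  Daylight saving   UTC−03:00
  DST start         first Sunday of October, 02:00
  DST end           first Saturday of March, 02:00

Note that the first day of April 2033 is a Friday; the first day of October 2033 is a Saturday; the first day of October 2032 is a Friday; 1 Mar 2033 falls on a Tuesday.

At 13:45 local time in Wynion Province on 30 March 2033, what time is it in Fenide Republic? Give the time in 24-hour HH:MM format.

20:30

1 April 2033 is a Friday, so Fridays fall on 1, 8, 15, 22, 29; the last is April 29.
1 October 2033 is a Saturday, so the first Sunday is October 2.
30 March 2033 does not fall between 29 April and 2 October, so daylight saving is not in effect and Wynion Province is at UTC−10:45.
13:45 Wynion Province + 10h45m = 00:30 UTC (rolling into the next day, 31 March 2033).
1 October 2032 is a Friday, so the first Sunday is October 3.
1 March 2033 is a Tuesday, so the first Saturday is March 5.
At the standard offset (UTC−04:00), 00:30 UTC − 4h = 20:30 Fenide Republic standard time (rolling into the previous day, 30 March 2033).
The standard-time date in Fenide Republic, 30 March 2033, does not fall between 3 October 2032 and 5 March 2033, so daylight saving is not in effect and Fenide Republic is at UTC−04:00.
00:30 UTC − 4h = 20:30 Fenide Republic (rolling into the previous day, 30 March 2033).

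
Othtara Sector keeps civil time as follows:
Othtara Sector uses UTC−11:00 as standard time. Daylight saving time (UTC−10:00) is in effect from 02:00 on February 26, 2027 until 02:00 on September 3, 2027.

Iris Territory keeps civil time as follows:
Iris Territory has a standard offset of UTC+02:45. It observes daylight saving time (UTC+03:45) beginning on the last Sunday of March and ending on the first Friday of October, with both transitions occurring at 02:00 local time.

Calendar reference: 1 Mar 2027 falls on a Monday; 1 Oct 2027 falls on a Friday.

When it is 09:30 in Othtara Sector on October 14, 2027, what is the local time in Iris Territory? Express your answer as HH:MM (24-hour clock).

23:15

October 14, 2027 does not fall between 26 February and 3 September, so daylight saving is not in effect and Othtara Sector is at UTC−11:00.
09:30 Othtara Sector + 11h = 20:30 UTC.
1 March 2027 is a Monday, so Sundays fall on 7, 14, 21, 28; the last is March 28.
1 October 2027 is a Friday, so the first Friday is October 1.
At the standard offset (UTC+02:45), 20:30 UTC + 2h45m = 23:15 Iris Territory standard time.
Daylight saving runs 28 March – 1 October; the standard-time date in Iris Territory, October 14, 2027, is outside that window, so Iris Territory is on standard time at UTC+02:45.
20:30 UTC + 2h45m = 23:15 Iris Territory.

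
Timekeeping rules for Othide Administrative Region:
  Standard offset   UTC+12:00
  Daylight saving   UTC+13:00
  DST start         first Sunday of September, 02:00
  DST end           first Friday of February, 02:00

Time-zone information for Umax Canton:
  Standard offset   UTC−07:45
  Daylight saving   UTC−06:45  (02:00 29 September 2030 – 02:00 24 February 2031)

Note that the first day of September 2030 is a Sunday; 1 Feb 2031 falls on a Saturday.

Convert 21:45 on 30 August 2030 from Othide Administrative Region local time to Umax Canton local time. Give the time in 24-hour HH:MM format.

1 September 2030 is a Sunday, so the first Sunday is September 1.
1 February 2031 is a Saturday, so the first Friday is February 7.
Daylight saving runs 1 September 2030 – 7 February 2031; 30 August 2030 is outside that window, so Othide Administrative Region is on standard time at UTC+12:00.
21:45 Othide Administrative Region − 12h = 09:45 UTC.
At the standard offset (UTC−07:45), 09:45 UTC − 7h45m = 02:00 Umax Canton standard time.
The standard-time date in Umax Canton, 30 August 2030, is outside the daylight-saving period (29 September 2030 – 24 February 2031), so Umax Canton is on standard time, UTC−07:45.
09:45 UTC − 7h45m = 02:00 Umax Canton.

02:00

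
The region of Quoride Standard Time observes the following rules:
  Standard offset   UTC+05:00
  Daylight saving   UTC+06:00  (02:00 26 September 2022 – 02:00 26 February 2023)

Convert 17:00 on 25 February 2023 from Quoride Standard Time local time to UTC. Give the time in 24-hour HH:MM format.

11:00

Daylight saving runs 26 September 2022 – 26 February 2023; 25 February 2023 is inside that window, so Quoride Standard Time is at UTC+06:00.
17:00 local − 6h = 11:00 UTC.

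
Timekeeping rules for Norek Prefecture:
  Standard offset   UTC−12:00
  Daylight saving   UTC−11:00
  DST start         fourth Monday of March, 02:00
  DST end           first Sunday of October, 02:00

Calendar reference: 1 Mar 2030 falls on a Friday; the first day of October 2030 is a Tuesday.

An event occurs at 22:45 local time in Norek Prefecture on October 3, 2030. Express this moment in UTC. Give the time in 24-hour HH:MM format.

09:45

1 March 2030 is a Friday, so the first Monday is March 4 and the fourth is March 25.
1 October 2030 is a Tuesday, so the first Sunday is October 6.
October 3, 2030 falls between 25 March and 6 October, so daylight saving is in effect and Norek Prefecture is at UTC−11:00.
22:45 local + 11h = 09:45 UTC (rolling into the next day, 4 October 2030).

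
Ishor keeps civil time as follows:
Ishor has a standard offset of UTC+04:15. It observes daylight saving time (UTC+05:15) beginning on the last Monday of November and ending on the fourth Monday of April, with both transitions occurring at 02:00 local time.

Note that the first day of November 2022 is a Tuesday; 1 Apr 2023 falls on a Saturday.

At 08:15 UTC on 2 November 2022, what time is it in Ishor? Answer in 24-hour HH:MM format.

1 November 2022 is a Tuesday, so Mondays fall on 7, 14, 21, 28; the last is November 28.
1 April 2023 is a Saturday, so the first Monday is April 3 and the fourth is April 24.
At the standard offset (UTC+04:15), 08:15 UTC + 4h15m = 12:30 Ishor standard time.
The standard-time date in Ishor, 2 November 2022, is outside the daylight-saving period (28 November 2022 – 24 April 2023), so Ishor is on standard time, UTC+04:15.
08:15 UTC + 4h15m = 12:30 local.

12:30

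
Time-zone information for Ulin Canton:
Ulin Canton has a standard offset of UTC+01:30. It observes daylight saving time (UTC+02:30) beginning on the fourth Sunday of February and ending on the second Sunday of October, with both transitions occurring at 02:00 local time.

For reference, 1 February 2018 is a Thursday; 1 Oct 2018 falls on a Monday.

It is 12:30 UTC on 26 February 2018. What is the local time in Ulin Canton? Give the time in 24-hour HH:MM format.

1 February 2018 is a Thursday, so the first Sunday is February 4 and the fourth is February 25.
1 October 2018 is a Monday, so the first Sunday is October 7 and the second is October 14.
At the standard offset (UTC+01:30), 12:30 UTC + 1h30m = 14:00 Ulin Canton standard time.
The standard-time date in Ulin Canton, 26 February 2018, falls between 25 February and 14 October, so daylight saving is in effect and Ulin Canton is at UTC+02:30.
12:30 UTC + 2h30m = 15:00 local.

15:00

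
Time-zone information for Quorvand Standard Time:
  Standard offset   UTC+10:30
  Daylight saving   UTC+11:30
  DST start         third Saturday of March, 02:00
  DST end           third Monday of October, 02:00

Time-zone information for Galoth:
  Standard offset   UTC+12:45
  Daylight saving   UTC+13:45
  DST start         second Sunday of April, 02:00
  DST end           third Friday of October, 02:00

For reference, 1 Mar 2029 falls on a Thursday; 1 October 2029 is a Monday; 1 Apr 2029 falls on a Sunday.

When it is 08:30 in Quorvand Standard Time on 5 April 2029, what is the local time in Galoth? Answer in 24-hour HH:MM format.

09:45

1 March 2029 is a Thursday, so the first Saturday is March 3 and the third is March 17.
1 October 2029 is a Monday, so the first Monday is October 1 and the third is October 15.
Daylight saving runs 17 March – 15 October; 5 April 2029 is inside that window, so Quorvand Standard Time is at UTC+11:30.
08:30 Quorvand Standard Time − 11h30m = 21:00 UTC (rolling into the previous day, 4 April 2029).
1 April 2029 is a Sunday, so the first Sunday is April 1 and the second is April 8.
1 October 2029 is a Monday, so the first Friday is October 5 and the third is October 19.
At the standard offset (UTC+12:45), 21:00 UTC + 12h45m = 09:45 Galoth standard time (rolling into the next day, 5 April 2029).
The standard-time date in Galoth, 5 April 2029, does not fall between 8 April and 19 October, so daylight saving is not in effect and Galoth is at UTC+12:45.
21:00 UTC + 12h45m = 09:45 Galoth (rolling into the next day, 5 April 2029).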